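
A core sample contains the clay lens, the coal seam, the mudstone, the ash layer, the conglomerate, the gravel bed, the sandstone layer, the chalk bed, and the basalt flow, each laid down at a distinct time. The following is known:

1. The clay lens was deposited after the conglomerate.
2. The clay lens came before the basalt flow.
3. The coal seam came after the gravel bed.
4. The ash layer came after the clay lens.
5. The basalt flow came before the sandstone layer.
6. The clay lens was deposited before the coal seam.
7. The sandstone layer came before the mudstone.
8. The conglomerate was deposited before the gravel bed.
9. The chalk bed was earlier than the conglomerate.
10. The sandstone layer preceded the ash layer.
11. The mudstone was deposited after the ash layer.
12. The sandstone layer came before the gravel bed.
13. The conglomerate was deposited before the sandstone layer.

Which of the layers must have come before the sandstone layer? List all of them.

the basalt flow, the chalk bed, the clay lens, the conglomerate

Directly stated before the sandstone layer: the basalt flow and the conglomerate.
The chalk bed reaches the sandstone layer via the chalk bed → the conglomerate → the sandstone layer.
The clay lens reaches the sandstone layer via the clay lens → the basalt flow → the sandstone layer.
No chain forces the ash layer (or any of the others) ahead of the sandstone layer.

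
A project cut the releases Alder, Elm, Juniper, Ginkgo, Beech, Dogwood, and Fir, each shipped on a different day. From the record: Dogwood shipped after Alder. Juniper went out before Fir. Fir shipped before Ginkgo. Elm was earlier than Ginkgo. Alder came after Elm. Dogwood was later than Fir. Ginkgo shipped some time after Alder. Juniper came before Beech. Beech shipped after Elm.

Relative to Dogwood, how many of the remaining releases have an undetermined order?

Forced before Dogwood: Alder, Elm, Fir, and Juniper.
That leaves Beech and Ginkgo with no forced order relative to Dogwood — 2.

2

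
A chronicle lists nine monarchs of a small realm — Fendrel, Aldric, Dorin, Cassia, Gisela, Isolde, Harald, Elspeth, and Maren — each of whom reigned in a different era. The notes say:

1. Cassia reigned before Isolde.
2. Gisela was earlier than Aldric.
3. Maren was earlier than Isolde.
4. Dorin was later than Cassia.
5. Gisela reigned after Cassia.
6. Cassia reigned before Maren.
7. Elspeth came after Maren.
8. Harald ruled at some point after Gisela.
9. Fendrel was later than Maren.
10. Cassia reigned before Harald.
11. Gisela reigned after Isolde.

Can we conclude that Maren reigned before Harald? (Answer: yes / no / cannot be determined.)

yes

Chain the constraints: Maren → Isolde → Gisela → Harald. Each link is directly stated, so Maren comes before Harald.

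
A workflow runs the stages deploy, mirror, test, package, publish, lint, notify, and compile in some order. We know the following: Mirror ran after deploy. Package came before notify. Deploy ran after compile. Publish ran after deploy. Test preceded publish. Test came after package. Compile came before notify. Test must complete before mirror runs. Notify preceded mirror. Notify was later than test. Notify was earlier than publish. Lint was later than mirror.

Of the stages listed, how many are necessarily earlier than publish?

Directly stated before publish: deploy, notify, and test.
Compile reaches publish via compile → deploy → publish.
Package reaches publish via package → test → publish.
That's compile, deploy, notify, package, and test — 5 in all.

5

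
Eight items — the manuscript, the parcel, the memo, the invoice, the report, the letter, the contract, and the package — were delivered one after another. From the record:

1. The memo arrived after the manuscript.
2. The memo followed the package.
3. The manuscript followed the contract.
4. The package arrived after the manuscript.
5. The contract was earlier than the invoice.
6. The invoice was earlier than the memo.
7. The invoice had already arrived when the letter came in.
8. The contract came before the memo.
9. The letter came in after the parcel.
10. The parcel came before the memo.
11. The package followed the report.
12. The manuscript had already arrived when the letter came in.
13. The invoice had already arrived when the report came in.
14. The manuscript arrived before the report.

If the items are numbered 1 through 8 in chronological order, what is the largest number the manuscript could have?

The manuscript must come before the letter, the memo, the package, and the report — 4 items forced after it.
Everything else can be placed before the manuscript in some valid order, so the manuscript can sit as late as position 8 − 4 = 4.

4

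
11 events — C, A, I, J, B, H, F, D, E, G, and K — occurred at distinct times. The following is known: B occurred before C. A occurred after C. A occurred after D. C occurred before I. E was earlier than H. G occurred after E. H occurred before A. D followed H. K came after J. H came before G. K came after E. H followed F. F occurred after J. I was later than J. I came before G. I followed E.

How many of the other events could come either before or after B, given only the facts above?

6

Forced after B: A, C, G, and I.
That leaves D, E, F, H, J, and K with no forced order relative to B — 6.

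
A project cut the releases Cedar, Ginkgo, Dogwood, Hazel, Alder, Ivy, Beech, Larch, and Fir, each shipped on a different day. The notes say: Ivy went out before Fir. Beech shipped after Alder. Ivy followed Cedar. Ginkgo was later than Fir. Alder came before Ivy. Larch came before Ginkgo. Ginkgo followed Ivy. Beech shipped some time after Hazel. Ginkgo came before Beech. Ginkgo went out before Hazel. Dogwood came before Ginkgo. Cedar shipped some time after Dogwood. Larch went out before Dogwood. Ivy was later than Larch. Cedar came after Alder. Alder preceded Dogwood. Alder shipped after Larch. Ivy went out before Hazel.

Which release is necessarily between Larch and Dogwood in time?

Tracing the constraints gives Larch → Alder → Dogwood, so Alder sits after Larch and before Dogwood.
No other release is forced both after Larch and before Dogwood.

Alder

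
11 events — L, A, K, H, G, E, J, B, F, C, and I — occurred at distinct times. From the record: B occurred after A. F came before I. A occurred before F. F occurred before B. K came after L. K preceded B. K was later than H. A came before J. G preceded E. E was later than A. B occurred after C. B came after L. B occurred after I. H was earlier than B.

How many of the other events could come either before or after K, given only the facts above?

Forced before K: H and L; forced after K: B.
That leaves A, C, E, F, G, I, and J with no forced order relative to K — 7.

7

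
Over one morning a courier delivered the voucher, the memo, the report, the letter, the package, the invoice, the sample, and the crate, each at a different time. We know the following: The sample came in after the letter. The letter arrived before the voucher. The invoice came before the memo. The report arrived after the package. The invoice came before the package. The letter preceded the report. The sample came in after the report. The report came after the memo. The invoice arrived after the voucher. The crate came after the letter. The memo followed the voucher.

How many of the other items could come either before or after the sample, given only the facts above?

Forced before the sample: the invoice, the letter, the memo, the package, the report, and the voucher.
That leaves the crate with no forced order relative to the sample — 1.

1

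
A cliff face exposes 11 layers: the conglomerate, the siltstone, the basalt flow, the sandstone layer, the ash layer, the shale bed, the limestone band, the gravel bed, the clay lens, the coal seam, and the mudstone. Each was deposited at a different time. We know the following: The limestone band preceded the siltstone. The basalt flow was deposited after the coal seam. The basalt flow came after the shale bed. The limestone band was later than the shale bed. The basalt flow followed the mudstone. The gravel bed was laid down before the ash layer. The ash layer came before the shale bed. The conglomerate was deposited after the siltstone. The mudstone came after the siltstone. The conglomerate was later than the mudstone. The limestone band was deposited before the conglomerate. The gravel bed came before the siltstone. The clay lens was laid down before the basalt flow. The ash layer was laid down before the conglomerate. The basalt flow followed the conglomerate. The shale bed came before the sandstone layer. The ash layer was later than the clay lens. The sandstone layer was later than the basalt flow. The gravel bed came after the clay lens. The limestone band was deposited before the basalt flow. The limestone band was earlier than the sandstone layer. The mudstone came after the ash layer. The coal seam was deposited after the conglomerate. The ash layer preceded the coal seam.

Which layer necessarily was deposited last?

the sandstone layer

Every other layer has a chain of constraints placing it before the sandstone layer, so the sandstone layer is last.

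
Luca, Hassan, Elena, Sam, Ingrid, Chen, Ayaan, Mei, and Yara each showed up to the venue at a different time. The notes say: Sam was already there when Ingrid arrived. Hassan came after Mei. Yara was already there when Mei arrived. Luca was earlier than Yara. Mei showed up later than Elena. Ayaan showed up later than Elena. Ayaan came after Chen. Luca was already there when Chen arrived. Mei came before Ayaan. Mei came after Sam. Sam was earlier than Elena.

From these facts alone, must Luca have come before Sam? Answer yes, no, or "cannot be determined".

cannot be determined

No chain of stated constraints runs from Luca to Sam, and none runs from Sam to Luca either.
So the relative order of Luca and Sam is not fixed by the given facts.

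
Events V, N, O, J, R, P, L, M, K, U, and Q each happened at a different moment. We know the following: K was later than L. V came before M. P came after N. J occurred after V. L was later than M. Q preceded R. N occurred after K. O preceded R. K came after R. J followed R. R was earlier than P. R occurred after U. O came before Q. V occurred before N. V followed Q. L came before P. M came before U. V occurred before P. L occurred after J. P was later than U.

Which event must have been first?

O

O has a chain of constraints placing it before every other event, so O must be first.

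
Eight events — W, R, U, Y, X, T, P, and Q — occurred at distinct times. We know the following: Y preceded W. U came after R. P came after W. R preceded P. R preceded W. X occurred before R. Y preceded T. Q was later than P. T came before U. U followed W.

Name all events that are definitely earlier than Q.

Directly stated before Q: P.
R reaches Q via R → P → Q.
W reaches Q via W → P → Q.
X reaches Q via X → R → P → Q.
Likewise Y reaches Q by chaining the stated constraints.

P, R, W, X, Y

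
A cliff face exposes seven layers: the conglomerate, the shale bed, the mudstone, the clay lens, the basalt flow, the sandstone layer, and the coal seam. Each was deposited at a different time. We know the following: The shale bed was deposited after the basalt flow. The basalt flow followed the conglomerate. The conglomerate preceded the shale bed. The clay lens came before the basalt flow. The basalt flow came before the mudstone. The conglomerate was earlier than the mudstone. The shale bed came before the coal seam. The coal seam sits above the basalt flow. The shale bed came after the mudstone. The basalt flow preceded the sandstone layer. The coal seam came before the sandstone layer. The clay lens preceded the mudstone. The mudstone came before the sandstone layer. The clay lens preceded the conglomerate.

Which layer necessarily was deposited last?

Every other layer has a chain of constraints placing it before the sandstone layer, so the sandstone layer is last.

the sandstone layer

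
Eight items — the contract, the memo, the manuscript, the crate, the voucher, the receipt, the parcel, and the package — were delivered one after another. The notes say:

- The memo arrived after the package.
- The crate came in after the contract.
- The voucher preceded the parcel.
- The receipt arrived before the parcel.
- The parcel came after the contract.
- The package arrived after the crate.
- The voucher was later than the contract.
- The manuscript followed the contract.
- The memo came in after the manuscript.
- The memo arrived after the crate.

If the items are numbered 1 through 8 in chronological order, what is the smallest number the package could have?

The contract and the crate must both come before the package — 2 forced predecessors.
Nothing else is forced ahead of the package, so its earliest slot is position 2 + 1 = 3.

3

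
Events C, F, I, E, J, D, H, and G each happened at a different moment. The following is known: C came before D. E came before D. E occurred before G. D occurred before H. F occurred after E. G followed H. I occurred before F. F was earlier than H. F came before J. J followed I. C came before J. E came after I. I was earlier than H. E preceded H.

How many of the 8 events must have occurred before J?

Directly stated before J: C, F, and I.
E reaches J via E → F → J.
That's C, E, F, and I — 4 in all.

4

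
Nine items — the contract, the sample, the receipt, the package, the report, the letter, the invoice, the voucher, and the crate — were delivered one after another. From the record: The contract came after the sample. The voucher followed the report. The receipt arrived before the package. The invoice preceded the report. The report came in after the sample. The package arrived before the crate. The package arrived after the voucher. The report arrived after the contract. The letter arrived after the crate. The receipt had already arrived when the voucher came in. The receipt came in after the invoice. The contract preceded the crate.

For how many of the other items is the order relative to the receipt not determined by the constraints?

3

Forced before the receipt: the invoice; forced after the receipt: the crate, the letter, the package, and the voucher.
That leaves the contract, the report, and the sample with no forced order relative to the receipt — 3.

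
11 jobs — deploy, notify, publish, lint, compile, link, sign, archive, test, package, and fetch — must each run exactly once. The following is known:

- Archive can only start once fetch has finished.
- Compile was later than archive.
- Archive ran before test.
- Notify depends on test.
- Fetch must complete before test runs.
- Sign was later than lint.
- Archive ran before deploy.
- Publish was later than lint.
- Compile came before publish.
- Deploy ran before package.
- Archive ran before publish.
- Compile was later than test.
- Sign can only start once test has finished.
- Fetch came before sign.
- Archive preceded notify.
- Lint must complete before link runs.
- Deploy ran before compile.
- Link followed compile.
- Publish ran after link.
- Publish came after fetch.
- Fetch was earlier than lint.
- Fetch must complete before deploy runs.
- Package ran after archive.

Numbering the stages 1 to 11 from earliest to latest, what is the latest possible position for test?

Test must come before compile, link, notify, publish, and sign — 5 stages forced after it.
Everything else can be placed before test in some valid order, so test can sit as late as position 11 − 5 = 6.

6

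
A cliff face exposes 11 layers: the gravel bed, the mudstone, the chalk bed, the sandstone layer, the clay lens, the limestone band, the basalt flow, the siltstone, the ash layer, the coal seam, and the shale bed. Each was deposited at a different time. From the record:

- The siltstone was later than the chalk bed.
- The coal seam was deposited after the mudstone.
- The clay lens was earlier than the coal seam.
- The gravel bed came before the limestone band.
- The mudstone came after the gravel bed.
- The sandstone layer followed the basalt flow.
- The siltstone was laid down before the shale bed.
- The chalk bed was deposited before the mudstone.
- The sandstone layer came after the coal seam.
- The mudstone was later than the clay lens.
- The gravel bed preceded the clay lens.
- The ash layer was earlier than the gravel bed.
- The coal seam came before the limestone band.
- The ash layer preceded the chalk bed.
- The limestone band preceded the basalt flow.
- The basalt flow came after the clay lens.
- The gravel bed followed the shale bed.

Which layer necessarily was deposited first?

The ash layer has a chain of constraints placing it before every other layer, so the ash layer must be first.

the ash layer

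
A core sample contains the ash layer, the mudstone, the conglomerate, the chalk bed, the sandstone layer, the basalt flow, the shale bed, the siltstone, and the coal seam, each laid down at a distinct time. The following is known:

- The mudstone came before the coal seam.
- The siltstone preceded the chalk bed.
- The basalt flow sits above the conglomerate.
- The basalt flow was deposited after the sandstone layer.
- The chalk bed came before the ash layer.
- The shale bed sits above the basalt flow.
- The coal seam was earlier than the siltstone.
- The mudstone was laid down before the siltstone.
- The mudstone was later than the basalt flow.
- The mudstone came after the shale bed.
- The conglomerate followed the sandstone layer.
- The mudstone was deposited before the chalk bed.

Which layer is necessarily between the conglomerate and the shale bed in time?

Tracing the constraints gives the conglomerate → the basalt flow → the shale bed, so the basalt flow sits after the conglomerate and before the shale bed.
No other layer is forced both after the conglomerate and before the shale bed.

the basalt flow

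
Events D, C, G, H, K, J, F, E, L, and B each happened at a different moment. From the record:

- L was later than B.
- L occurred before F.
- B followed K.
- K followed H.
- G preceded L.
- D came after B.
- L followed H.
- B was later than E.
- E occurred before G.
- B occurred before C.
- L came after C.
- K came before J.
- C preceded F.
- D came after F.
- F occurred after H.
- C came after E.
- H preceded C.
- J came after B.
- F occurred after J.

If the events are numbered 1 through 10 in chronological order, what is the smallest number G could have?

2

E must come before G — 1 forced predecessor.
Nothing else is forced ahead of G, so its earliest slot is position 1 + 1 = 2.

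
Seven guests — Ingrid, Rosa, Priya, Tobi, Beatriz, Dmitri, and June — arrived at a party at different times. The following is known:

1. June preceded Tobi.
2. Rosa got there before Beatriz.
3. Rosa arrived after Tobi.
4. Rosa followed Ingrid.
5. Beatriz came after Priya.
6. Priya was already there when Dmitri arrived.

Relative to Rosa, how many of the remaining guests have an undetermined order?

Forced before Rosa: Ingrid, June, and Tobi; forced after Rosa: Beatriz.
That leaves Dmitri and Priya with no forced order relative to Rosa — 2.

2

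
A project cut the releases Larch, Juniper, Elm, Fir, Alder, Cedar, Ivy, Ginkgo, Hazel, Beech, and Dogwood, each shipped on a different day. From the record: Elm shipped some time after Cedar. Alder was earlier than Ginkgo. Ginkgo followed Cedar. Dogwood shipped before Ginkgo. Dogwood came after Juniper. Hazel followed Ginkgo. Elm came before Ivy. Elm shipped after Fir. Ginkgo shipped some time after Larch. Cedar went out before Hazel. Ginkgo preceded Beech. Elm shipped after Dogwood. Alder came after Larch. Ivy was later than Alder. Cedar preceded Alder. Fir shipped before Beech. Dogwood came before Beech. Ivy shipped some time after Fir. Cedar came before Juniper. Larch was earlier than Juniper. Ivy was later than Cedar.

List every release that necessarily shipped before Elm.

Directly stated before Elm: Cedar, Dogwood, and Fir.
Juniper reaches Elm via Juniper → Dogwood → Elm.
Larch reaches Elm via Larch → Juniper → Dogwood → Elm.

Cedar, Dogwood, Fir, Juniper, Larch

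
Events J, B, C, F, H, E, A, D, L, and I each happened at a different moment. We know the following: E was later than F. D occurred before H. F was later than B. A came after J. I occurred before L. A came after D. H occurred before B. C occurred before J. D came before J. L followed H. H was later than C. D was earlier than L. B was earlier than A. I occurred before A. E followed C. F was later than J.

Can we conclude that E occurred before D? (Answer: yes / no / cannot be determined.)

Tracing the constraints gives D → J → F → E, so D must come before E.
That means E cannot be before D.

no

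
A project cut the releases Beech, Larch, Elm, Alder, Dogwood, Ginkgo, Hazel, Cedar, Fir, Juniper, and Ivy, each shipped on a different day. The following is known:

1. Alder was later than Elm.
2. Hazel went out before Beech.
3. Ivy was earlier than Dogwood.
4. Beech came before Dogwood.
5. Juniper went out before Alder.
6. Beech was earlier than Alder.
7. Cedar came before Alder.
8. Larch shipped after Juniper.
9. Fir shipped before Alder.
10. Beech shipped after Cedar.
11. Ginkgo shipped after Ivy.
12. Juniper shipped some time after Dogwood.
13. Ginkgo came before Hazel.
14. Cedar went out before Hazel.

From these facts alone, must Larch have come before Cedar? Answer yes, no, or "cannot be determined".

Tracing the constraints gives Cedar → Beech → Dogwood → Juniper → Larch, so Cedar must come before Larch.
That means Larch cannot be before Cedar.

no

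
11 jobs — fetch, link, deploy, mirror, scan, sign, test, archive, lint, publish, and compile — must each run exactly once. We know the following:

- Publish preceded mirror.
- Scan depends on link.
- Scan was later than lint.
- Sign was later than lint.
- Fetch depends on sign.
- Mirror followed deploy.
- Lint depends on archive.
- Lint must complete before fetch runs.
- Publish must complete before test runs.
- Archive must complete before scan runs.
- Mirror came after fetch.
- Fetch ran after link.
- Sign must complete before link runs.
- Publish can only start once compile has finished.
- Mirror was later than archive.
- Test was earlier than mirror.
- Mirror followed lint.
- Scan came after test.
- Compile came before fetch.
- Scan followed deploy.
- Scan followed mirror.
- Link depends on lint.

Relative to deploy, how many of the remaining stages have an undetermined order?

8

Forced after deploy: mirror and scan.
That leaves archive, compile, fetch, link, lint, publish, sign, and test with no forced order relative to deploy — 8.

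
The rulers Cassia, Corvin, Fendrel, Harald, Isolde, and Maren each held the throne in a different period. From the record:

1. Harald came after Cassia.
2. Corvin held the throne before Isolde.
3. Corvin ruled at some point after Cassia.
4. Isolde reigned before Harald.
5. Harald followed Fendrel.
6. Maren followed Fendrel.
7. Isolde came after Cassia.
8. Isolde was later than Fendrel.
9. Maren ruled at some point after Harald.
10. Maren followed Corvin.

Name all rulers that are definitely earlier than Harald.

Directly stated before Harald: Cassia, Fendrel, and Isolde.
Corvin reaches Harald via Corvin → Isolde → Harald.

Cassia, Corvin, Fendrel, Isolde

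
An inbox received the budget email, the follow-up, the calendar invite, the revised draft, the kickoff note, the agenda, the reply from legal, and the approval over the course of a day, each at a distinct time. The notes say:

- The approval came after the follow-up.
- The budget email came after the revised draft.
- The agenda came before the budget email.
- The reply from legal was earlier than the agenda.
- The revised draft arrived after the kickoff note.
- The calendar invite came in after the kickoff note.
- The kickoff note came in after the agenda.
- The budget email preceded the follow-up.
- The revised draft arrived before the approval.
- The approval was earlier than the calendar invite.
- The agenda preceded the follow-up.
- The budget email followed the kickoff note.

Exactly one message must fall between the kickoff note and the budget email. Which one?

Tracing the constraints gives the kickoff note → the revised draft → the budget email, so the revised draft sits after the kickoff note and before the budget email.
No other message is forced both after the kickoff note and before the budget email.

the revised draft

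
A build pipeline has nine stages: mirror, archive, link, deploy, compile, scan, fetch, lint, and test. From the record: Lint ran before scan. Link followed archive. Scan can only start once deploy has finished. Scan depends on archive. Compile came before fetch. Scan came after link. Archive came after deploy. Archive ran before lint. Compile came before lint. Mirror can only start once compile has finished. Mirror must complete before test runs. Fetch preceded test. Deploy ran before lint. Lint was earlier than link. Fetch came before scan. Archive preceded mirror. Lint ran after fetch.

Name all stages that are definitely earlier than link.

Directly stated before link: archive and lint.
Compile reaches link via compile → lint → link.
Deploy reaches link via deploy → archive → link.
Fetch reaches link via fetch → lint → link.
No chain forces test (or any of the others) ahead of link.

archive, compile, deploy, fetch, lint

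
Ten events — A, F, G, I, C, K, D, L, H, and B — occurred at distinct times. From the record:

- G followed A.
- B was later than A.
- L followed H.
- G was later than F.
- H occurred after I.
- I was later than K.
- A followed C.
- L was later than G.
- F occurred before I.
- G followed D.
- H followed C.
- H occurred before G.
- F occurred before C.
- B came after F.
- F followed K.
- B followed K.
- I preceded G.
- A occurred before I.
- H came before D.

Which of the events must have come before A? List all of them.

Directly stated before A: C.
F reaches A via F → C → A.
K reaches A via K → F → C → A.
No chain forces D (or any of the others) ahead of A.

C, F, K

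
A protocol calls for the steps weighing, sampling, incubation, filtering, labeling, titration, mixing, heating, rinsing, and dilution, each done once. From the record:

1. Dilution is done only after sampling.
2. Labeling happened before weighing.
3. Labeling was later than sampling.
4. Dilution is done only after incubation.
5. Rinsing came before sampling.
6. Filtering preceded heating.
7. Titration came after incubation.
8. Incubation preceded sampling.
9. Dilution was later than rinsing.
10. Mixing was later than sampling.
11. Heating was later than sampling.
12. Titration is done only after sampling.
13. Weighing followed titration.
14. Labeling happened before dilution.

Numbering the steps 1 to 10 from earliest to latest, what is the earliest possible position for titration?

Incubation, rinsing, and sampling must all come before titration — 3 forced predecessors.
Nothing else is forced ahead of titration, so its earliest slot is position 3 + 1 = 4.

4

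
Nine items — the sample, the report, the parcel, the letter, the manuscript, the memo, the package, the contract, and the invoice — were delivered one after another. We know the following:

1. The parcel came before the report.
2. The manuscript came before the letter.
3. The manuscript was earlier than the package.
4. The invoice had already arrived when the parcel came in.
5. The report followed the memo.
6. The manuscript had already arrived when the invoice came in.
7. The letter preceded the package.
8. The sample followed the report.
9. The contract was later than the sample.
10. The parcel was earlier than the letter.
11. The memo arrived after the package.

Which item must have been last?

the contract

Every other item has a chain of constraints placing it before the contract, so the contract is last.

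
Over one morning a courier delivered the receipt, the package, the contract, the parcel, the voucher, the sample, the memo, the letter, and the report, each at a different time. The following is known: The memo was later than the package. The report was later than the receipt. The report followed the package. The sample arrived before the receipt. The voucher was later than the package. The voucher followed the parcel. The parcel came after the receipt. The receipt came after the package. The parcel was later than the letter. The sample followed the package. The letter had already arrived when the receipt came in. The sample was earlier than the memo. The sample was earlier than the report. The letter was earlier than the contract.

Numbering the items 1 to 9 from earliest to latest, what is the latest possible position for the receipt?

6

The receipt must come before the parcel, the report, and the voucher — 3 items forced after it.
Everything else can be placed before the receipt in some valid order, so the receipt can sit as late as position 9 − 3 = 6.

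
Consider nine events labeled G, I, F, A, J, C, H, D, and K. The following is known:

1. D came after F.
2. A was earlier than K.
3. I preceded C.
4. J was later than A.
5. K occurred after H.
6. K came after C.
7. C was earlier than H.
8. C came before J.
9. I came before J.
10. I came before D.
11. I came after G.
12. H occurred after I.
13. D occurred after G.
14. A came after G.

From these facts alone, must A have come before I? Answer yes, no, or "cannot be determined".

cannot be determined

No chain of stated constraints runs from A to I, and none runs from I to A either.
So the relative order of A and I is not fixed by the given facts.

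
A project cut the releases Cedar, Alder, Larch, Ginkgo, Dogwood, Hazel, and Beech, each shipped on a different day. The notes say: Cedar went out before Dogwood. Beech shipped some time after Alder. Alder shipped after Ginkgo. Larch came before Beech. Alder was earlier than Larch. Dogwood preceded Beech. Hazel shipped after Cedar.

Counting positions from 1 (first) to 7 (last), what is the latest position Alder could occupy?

5

Alder must come before Beech and Larch — 2 releases forced after it.
Everything else can be placed before Alder in some valid order, so Alder can sit as late as position 7 − 2 = 5.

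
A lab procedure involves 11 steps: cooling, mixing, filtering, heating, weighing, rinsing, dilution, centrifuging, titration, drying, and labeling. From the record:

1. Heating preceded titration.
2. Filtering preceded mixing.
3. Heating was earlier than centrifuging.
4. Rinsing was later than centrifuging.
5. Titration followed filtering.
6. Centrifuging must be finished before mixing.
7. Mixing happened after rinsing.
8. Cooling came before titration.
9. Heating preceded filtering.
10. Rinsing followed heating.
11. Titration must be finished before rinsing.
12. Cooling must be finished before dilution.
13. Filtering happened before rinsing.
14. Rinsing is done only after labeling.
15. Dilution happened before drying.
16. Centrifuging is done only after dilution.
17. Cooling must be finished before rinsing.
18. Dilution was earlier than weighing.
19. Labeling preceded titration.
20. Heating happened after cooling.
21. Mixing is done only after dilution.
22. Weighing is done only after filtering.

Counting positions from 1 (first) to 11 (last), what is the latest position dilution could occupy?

Dilution must come before centrifuging, drying, mixing, rinsing, and weighing — 5 steps forced after it.
Everything else can be placed before dilution in some valid order, so dilution can sit as late as position 11 − 5 = 6.

6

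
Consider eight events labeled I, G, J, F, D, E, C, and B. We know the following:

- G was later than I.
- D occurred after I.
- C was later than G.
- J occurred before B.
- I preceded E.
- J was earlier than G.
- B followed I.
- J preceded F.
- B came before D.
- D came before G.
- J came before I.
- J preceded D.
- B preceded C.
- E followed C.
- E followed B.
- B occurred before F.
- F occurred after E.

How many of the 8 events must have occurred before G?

Directly stated before G: D, I, and J.
B reaches G via B → D → G.
No chain forces E (or any of the others) ahead of G.
That's B, D, I, and J — 4 in all.

4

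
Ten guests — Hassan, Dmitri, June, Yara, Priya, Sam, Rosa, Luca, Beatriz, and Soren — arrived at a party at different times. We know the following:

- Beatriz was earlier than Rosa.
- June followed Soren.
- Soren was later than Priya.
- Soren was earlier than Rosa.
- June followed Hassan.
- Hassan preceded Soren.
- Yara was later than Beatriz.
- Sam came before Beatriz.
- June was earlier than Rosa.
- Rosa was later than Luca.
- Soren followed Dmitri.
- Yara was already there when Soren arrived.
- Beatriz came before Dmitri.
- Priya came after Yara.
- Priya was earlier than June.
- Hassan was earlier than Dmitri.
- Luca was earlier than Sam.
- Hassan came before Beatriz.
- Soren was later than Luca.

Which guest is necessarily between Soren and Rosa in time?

Tracing the constraints gives Soren → June → Rosa, so June sits after Soren and before Rosa.
No other guest is forced both after Soren and before Rosa.

June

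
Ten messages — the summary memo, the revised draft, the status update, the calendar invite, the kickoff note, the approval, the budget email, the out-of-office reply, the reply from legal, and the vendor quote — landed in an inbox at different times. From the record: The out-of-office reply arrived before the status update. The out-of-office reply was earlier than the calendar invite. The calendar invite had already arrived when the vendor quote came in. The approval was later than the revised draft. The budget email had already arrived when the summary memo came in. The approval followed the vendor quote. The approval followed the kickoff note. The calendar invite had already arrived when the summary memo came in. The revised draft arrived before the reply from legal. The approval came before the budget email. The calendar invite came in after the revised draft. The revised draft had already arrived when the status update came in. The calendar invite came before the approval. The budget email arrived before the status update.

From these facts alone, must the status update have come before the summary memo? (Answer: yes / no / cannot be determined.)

No chain of stated constraints runs from the status update to the summary memo, and none runs from the summary memo to the status update either.
So the relative order of the status update and the summary memo is not fixed by the given facts.

cannot be determined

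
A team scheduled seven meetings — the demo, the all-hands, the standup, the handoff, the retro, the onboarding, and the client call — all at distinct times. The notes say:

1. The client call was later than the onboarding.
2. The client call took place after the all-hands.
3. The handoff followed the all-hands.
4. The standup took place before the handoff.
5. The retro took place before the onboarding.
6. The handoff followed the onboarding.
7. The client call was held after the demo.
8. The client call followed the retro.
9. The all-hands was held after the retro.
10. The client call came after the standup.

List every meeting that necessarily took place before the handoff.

Directly stated before the handoff: the all-hands, the onboarding, and the standup.
The retro reaches the handoff via the retro → the all-hands → the handoff.
No chain forces the demo (or any of the others) ahead of the handoff.

the all-hands, the onboarding, the retro, the standup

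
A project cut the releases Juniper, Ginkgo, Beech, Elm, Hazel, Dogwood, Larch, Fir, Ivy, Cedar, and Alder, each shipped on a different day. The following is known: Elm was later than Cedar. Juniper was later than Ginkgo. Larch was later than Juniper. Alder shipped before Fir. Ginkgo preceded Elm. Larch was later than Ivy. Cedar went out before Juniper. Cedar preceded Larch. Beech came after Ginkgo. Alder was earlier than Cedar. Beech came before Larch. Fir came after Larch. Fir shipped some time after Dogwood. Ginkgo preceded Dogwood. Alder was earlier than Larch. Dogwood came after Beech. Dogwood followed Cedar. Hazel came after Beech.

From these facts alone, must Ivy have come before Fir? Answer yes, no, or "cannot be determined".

yes

Chain the constraints: Ivy → Larch → Fir. Each link is directly stated, so Ivy comes before Fir.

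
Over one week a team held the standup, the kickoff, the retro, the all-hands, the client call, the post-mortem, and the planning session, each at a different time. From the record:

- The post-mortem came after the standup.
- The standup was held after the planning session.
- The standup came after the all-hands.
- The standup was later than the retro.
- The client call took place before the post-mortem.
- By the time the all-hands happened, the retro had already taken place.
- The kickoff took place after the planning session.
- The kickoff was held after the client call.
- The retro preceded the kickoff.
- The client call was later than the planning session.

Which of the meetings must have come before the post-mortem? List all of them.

the all-hands, the client call, the planning session, the retro, the standup

Directly stated before the post-mortem: the client call and the standup.
The all-hands reaches the post-mortem via the all-hands → the standup → the post-mortem.
The planning session reaches the post-mortem via the planning session → the client call → the post-mortem.
The retro reaches the post-mortem via the retro → the standup → the post-mortem.
No chain forces the kickoff ahead of the post-mortem.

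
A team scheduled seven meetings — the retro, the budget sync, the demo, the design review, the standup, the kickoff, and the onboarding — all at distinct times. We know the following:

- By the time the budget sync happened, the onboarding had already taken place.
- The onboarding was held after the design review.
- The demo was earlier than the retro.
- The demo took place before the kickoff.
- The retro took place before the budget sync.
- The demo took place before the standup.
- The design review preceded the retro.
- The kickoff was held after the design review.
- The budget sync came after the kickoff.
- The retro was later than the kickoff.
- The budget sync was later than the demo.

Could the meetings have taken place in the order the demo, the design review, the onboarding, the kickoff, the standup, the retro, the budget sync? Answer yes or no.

yes

Check each stated constraint against the proposed order — e.g. the demo is ahead of the retro; the demo is ahead of the budget sync. Every pair is in the required order; nothing is violated.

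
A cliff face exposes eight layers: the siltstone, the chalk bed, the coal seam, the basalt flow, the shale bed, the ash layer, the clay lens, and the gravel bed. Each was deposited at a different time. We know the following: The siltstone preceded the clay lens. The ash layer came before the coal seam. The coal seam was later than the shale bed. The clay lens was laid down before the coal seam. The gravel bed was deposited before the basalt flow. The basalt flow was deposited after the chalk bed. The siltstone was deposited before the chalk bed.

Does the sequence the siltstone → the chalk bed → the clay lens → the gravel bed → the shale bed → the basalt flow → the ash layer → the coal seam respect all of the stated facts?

Check each stated constraint against the proposed order — e.g. the chalk bed is ahead of the basalt flow; the clay lens is ahead of the coal seam. Every pair is in the required order; nothing is violated.

yes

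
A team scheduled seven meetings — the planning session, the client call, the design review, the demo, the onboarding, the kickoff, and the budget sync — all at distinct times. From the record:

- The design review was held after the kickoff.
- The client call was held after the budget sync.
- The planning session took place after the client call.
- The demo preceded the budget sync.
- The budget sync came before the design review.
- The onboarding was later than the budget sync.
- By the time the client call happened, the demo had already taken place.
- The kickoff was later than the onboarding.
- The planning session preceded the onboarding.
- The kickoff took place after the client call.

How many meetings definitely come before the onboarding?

4

Directly stated before the onboarding: the budget sync and the planning session.
The client call reaches the onboarding via the client call → the planning session → the onboarding.
The demo reaches the onboarding via the demo → the budget sync → the onboarding.
No chain forces the design review (or any of the others) ahead of the onboarding.
That's the budget sync, the client call, the demo, and the planning session — 4 in all.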